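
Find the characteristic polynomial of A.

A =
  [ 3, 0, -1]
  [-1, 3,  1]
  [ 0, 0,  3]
x^3 - 9*x^2 + 27*x - 27

Expanding det(x·I − A) (e.g. by cofactor expansion or by noting that A is similar to its Jordan form J, which has the same characteristic polynomial as A) gives
  χ_A(x) = x^3 - 9*x^2 + 27*x - 27
which factors as (x - 3)^3. The eigenvalues (with algebraic multiplicities) are λ = 3 with multiplicity 3.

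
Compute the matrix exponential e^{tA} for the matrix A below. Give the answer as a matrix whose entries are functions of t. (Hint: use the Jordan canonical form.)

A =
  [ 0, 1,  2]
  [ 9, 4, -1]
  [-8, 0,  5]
e^{tA} =
  [t^2*exp(3*t) - 3*t*exp(3*t) + exp(3*t), -t^2*exp(3*t) + t*exp(3*t), -3*t^2*exp(3*t)/2 + 2*t*exp(3*t)]
  [-5*t^2*exp(3*t) + 9*t*exp(3*t), 5*t^2*exp(3*t) + t*exp(3*t) + exp(3*t), 15*t^2*exp(3*t)/2 - t*exp(3*t)]
  [4*t^2*exp(3*t) - 8*t*exp(3*t), -4*t^2*exp(3*t), -6*t^2*exp(3*t) + 2*t*exp(3*t) + exp(3*t)]

Strategy: write A = P · J · P⁻¹ where J is a Jordan canonical form, so e^{tA} = P · e^{tJ} · P⁻¹, and e^{tJ} can be computed block-by-block.

A has Jordan form
J =
  [3, 1, 0]
  [0, 3, 1]
  [0, 0, 3]
(up to reordering of blocks).

Per-block formulas:
  For a 3×3 Jordan block J_3(3): exp(t · J_3(3)) = e^(3t)·(I + t·N + (t^2/2)·N^2), where N is the 3×3 nilpotent shift.

After assembling e^{tJ} and conjugating by P, we get:

e^{tA} =
  [t^2*exp(3*t) - 3*t*exp(3*t) + exp(3*t), -t^2*exp(3*t) + t*exp(3*t), -3*t^2*exp(3*t)/2 + 2*t*exp(3*t)]
  [-5*t^2*exp(3*t) + 9*t*exp(3*t), 5*t^2*exp(3*t) + t*exp(3*t) + exp(3*t), 15*t^2*exp(3*t)/2 - t*exp(3*t)]
  [4*t^2*exp(3*t) - 8*t*exp(3*t), -4*t^2*exp(3*t), -6*t^2*exp(3*t) + 2*t*exp(3*t) + exp(3*t)]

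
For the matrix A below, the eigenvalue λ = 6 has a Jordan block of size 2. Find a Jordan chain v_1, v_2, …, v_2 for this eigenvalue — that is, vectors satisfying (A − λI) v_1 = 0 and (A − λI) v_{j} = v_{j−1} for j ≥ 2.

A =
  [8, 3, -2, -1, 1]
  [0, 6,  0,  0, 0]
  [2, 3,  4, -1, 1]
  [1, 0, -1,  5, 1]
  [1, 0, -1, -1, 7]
A Jordan chain for λ = 6 of length 2:
v_1 = (2, 0, 2, 1, 1)ᵀ
v_2 = (1, 0, 0, 0, 0)ᵀ

Let N = A − (6)·I. We want v_2 with N^2 v_2 = 0 but N^1 v_2 ≠ 0; then v_{j-1} := N · v_j for j = 2, …, 2.

Pick v_2 = (1, 0, 0, 0, 0)ᵀ.
Then v_1 = N · v_2 = (2, 0, 2, 1, 1)ᵀ.

Sanity check: (A − (6)·I) v_1 = (0, 0, 0, 0, 0)ᵀ = 0. ✓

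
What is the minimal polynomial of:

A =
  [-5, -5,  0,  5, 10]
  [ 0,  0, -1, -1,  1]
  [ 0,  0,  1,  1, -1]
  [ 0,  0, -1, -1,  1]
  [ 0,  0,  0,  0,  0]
x^3 + 5*x^2

The characteristic polynomial is χ_A(x) = x^4*(x + 5), so the eigenvalues are known. The minimal polynomial is
  m_A(x) = Π_λ (x − λ)^{k_λ}
where k_λ is the size of the *largest* Jordan block for λ (equivalently, the smallest k with (A − λI)^k v = 0 for every generalised eigenvector v of λ).

  λ = -5: largest Jordan block has size 1, contributing (x + 5)
  λ = 0: largest Jordan block has size 2, contributing (x − 0)^2

So m_A(x) = x^2*(x + 5) = x^3 + 5*x^2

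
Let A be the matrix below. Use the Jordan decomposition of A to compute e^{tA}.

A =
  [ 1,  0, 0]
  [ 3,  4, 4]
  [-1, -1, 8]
e^{tA} =
  [exp(t), 0, 0]
  [-2*t*exp(6*t) + exp(6*t) - exp(t), -2*t*exp(6*t) + exp(6*t), 4*t*exp(6*t)]
  [-t*exp(6*t), -t*exp(6*t), 2*t*exp(6*t) + exp(6*t)]

Strategy: write A = P · J · P⁻¹ where J is a Jordan canonical form, so e^{tA} = P · e^{tJ} · P⁻¹, and e^{tJ} can be computed block-by-block.

A has Jordan form
J =
  [1, 0, 0]
  [0, 6, 1]
  [0, 0, 6]
(up to reordering of blocks).

Per-block formulas:
  For a 1×1 block at λ = 1: exp(t · [1]) = [e^(1t)].
  For a 2×2 Jordan block J_2(6): exp(t · J_2(6)) = e^(6t)·(I + t·N), where N is the 2×2 nilpotent shift.

After assembling e^{tJ} and conjugating by P, we get:

e^{tA} =
  [exp(t), 0, 0]
  [-2*t*exp(6*t) + exp(6*t) - exp(t), -2*t*exp(6*t) + exp(6*t), 4*t*exp(6*t)]
  [-t*exp(6*t), -t*exp(6*t), 2*t*exp(6*t) + exp(6*t)]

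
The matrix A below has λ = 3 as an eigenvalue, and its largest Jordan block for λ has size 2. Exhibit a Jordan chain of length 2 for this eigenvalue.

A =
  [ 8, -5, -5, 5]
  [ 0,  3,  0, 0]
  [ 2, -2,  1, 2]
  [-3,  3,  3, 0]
A Jordan chain for λ = 3 of length 2:
v_1 = (5, 0, 2, -3)ᵀ
v_2 = (1, 0, 0, 0)ᵀ

Let N = A − (3)·I. We want v_2 with N^2 v_2 = 0 but N^1 v_2 ≠ 0; then v_{j-1} := N · v_j for j = 2, …, 2.

Pick v_2 = (1, 0, 0, 0)ᵀ.
Then v_1 = N · v_2 = (5, 0, 2, -3)ᵀ.

Sanity check: (A − (3)·I) v_1 = (0, 0, 0, 0)ᵀ = 0. ✓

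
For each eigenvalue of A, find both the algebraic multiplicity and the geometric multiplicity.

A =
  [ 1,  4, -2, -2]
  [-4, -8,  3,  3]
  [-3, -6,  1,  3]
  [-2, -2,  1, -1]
λ = -2: alg = 3, geom = 2; λ = -1: alg = 1, geom = 1

Step 1 — factor the characteristic polynomial to read off the algebraic multiplicities:
  χ_A(x) = (x + 1)*(x + 2)^3

Step 2 — compute geometric multiplicities via the rank-nullity identity g(λ) = n − rank(A − λI):
  rank(A − (-2)·I) = 2, so dim ker(A − (-2)·I) = n − 2 = 2
  rank(A − (-1)·I) = 3, so dim ker(A − (-1)·I) = n − 3 = 1

Summary:
  λ = -2: algebraic multiplicity = 3, geometric multiplicity = 2
  λ = -1: algebraic multiplicity = 1, geometric multiplicity = 1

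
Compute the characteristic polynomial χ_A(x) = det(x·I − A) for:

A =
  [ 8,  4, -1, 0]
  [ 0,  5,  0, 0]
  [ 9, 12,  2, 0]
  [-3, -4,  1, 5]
x^4 - 20*x^3 + 150*x^2 - 500*x + 625

Expanding det(x·I − A) (e.g. by cofactor expansion or by noting that A is similar to its Jordan form J, which has the same characteristic polynomial as A) gives
  χ_A(x) = x^4 - 20*x^3 + 150*x^2 - 500*x + 625
which factors as (x - 5)^4. The eigenvalues (with algebraic multiplicities) are λ = 5 with multiplicity 4.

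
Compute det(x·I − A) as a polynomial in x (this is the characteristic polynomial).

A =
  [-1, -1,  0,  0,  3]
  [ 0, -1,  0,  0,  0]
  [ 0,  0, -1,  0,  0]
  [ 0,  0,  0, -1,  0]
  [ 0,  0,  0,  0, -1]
x^5 + 5*x^4 + 10*x^3 + 10*x^2 + 5*x + 1

Expanding det(x·I − A) (e.g. by cofactor expansion or by noting that A is similar to its Jordan form J, which has the same characteristic polynomial as A) gives
  χ_A(x) = x^5 + 5*x^4 + 10*x^3 + 10*x^2 + 5*x + 1
which factors as (x + 1)^5. The eigenvalues (with algebraic multiplicities) are λ = -1 with multiplicity 5.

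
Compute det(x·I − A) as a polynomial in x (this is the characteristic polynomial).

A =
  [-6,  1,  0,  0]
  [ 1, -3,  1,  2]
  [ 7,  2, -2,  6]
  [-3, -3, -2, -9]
x^4 + 20*x^3 + 150*x^2 + 500*x + 625

Expanding det(x·I − A) (e.g. by cofactor expansion or by noting that A is similar to its Jordan form J, which has the same characteristic polynomial as A) gives
  χ_A(x) = x^4 + 20*x^3 + 150*x^2 + 500*x + 625
which factors as (x + 5)^4. The eigenvalues (with algebraic multiplicities) are λ = -5 with multiplicity 4.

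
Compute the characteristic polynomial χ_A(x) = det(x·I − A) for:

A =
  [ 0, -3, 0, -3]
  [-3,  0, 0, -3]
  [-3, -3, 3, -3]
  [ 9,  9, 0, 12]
x^4 - 15*x^3 + 81*x^2 - 189*x + 162

Expanding det(x·I − A) (e.g. by cofactor expansion or by noting that A is similar to its Jordan form J, which has the same characteristic polynomial as A) gives
  χ_A(x) = x^4 - 15*x^3 + 81*x^2 - 189*x + 162
which factors as (x - 6)*(x - 3)^3. The eigenvalues (with algebraic multiplicities) are λ = 3 with multiplicity 3, λ = 6 with multiplicity 1.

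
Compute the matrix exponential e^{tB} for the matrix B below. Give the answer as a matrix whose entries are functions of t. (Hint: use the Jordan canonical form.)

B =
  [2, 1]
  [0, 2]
e^{tB} =
  [exp(2*t), t*exp(2*t)]
  [0, exp(2*t)]

Strategy: write B = P · J · P⁻¹ where J is a Jordan canonical form, so e^{tB} = P · e^{tJ} · P⁻¹, and e^{tJ} can be computed block-by-block.

B has Jordan form
J =
  [2, 1]
  [0, 2]
(up to reordering of blocks).

Per-block formulas:
  For a 2×2 Jordan block J_2(2): exp(t · J_2(2)) = e^(2t)·(I + t·N), where N is the 2×2 nilpotent shift.

After assembling e^{tJ} and conjugating by P, we get:

e^{tB} =
  [exp(2*t), t*exp(2*t)]
  [0, exp(2*t)]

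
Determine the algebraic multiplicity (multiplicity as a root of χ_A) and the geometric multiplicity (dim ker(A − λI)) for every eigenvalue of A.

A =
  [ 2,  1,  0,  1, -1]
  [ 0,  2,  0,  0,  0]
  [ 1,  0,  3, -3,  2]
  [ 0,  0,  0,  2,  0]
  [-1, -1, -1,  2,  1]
λ = 2: alg = 5, geom = 3

Step 1 — factor the characteristic polynomial to read off the algebraic multiplicities:
  χ_A(x) = (x - 2)^5

Step 2 — compute geometric multiplicities via the rank-nullity identity g(λ) = n − rank(A − λI):
  rank(A − (2)·I) = 2, so dim ker(A − (2)·I) = n − 2 = 3

Summary:
  λ = 2: algebraic multiplicity = 5, geometric multiplicity = 3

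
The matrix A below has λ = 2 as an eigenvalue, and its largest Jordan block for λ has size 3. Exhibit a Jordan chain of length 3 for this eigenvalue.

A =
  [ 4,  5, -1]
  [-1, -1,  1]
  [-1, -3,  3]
A Jordan chain for λ = 2 of length 3:
v_1 = (-2, 1, 1)ᵀ
v_2 = (5, -3, -3)ᵀ
v_3 = (0, 1, 0)ᵀ

Let N = A − (2)·I. We want v_3 with N^3 v_3 = 0 but N^2 v_3 ≠ 0; then v_{j-1} := N · v_j for j = 3, …, 2.

Pick v_3 = (0, 1, 0)ᵀ.
Then v_2 = N · v_3 = (5, -3, -3)ᵀ.
Then v_1 = N · v_2 = (-2, 1, 1)ᵀ.

Sanity check: (A − (2)·I) v_1 = (0, 0, 0)ᵀ = 0. ✓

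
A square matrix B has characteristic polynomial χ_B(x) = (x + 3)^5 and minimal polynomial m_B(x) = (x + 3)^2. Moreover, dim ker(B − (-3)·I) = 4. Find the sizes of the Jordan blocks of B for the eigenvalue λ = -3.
Block sizes for λ = -3: [2, 1, 1, 1]

Step 1 — from the characteristic polynomial, algebraic multiplicity of λ = -3 is 5. From dim ker(B − (-3)·I) = 4, there are exactly 4 Jordan blocks for λ = -3.
Step 2 — from the minimal polynomial, the factor (x + 3)^2 tells us the largest block for λ = -3 has size 2.
Step 3 — with total size 5, 4 blocks, and largest block 2, the block sizes (in nonincreasing order) are [2, 1, 1, 1].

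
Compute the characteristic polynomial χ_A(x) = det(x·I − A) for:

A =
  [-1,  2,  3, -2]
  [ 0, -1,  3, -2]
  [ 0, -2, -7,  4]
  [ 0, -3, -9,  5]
x^4 + 4*x^3 + 6*x^2 + 4*x + 1

Expanding det(x·I − A) (e.g. by cofactor expansion or by noting that A is similar to its Jordan form J, which has the same characteristic polynomial as A) gives
  χ_A(x) = x^4 + 4*x^3 + 6*x^2 + 4*x + 1
which factors as (x + 1)^4. The eigenvalues (with algebraic multiplicities) are λ = -1 with multiplicity 4.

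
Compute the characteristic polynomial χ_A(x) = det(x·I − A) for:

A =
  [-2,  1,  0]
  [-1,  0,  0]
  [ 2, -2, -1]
x^3 + 3*x^2 + 3*x + 1

Expanding det(x·I − A) (e.g. by cofactor expansion or by noting that A is similar to its Jordan form J, which has the same characteristic polynomial as A) gives
  χ_A(x) = x^3 + 3*x^2 + 3*x + 1
which factors as (x + 1)^3. The eigenvalues (with algebraic multiplicities) are λ = -1 with multiplicity 3.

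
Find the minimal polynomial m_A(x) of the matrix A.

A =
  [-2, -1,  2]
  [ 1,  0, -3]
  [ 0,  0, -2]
x^3 + 4*x^2 + 5*x + 2

The characteristic polynomial is χ_A(x) = (x + 1)^2*(x + 2), so the eigenvalues are known. The minimal polynomial is
  m_A(x) = Π_λ (x − λ)^{k_λ}
where k_λ is the size of the *largest* Jordan block for λ (equivalently, the smallest k with (A − λI)^k v = 0 for every generalised eigenvector v of λ).

  λ = -2: largest Jordan block has size 1, contributing (x + 2)
  λ = -1: largest Jordan block has size 2, contributing (x + 1)^2

So m_A(x) = (x + 1)^2*(x + 2) = x^3 + 4*x^2 + 5*x + 2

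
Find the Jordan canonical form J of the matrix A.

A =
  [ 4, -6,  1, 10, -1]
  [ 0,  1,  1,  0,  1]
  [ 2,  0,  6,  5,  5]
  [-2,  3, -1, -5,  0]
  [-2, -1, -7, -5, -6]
J_3(0) ⊕ J_2(0)

The characteristic polynomial is
  det(x·I − A) = x^5

Eigenvalues and multiplicities (the geometric multiplicity of λ is n − rank(A − λI), which equals the number of Jordan blocks for λ):
  λ = 0: algebraic multiplicity = 5, geometric multiplicity = 2

Determining the block sizes for each eigenvalue:
  λ = 0: with am = 5 and gm = 2, the partition is not yet determined (e.g. several partitions of 5 into 2 parts exist). Let N = A − (0)·I. Computing rank(N^1) = 3, rank(N^2) = 1, rank(N^3) = 0; the number of blocks of size ≥ j is rank(N^{j−1}) − rank(N^j), giving [2, 2, 1]. So we have 1 block(s) of size 3, 1 block(s) of size 2 → block sizes [3, 2]

Assembling the blocks gives a Jordan form
J =
  [0, 1, 0, 0, 0]
  [0, 0, 1, 0, 0]
  [0, 0, 0, 0, 0]
  [0, 0, 0, 0, 1]
  [0, 0, 0, 0, 0]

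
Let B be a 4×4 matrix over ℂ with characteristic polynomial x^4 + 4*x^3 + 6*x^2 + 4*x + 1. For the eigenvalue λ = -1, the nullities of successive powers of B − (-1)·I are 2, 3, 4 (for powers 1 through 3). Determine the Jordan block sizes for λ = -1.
Block sizes for λ = -1: [3, 1]

From the dimensions of kernels of powers, the number of Jordan blocks of size at least j is d_j − d_{j−1} where d_j = dim ker(N^j) (with d_0 = 0). Computing the differences gives [2, 1, 1].
The number of blocks of size exactly k is (#blocks of size ≥ k) − (#blocks of size ≥ k + 1), so the partition is: 1 block(s) of size 1, 1 block(s) of size 3.
In nonincreasing order the block sizes are [3, 1].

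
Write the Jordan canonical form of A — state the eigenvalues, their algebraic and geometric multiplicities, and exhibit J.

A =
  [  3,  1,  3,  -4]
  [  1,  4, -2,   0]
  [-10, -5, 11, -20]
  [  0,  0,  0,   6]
J_3(6) ⊕ J_1(6)

The characteristic polynomial is
  det(x·I − A) = x^4 - 24*x^3 + 216*x^2 - 864*x + 1296 = (x - 6)^4

Eigenvalues and multiplicities (the geometric multiplicity of λ is n − rank(A − λI), which equals the number of Jordan blocks for λ):
  λ = 6: algebraic multiplicity = 4, geometric multiplicity = 2

Determining the block sizes for each eigenvalue:
  λ = 6: with am = 4 and gm = 2, the partition is not yet determined (e.g. several partitions of 4 into 2 parts exist). Let N = A − (6)·I. Computing rank(N^1) = 2, rank(N^2) = 1, rank(N^3) = 0; the number of blocks of size ≥ j is rank(N^{j−1}) − rank(N^j), giving [2, 1, 1]. So we have 1 block(s) of size 3, 1 block(s) of size 1 → block sizes [3, 1]

Assembling the blocks gives a Jordan form
J =
  [6, 1, 0, 0]
  [0, 6, 1, 0]
  [0, 0, 6, 0]
  [0, 0, 0, 6]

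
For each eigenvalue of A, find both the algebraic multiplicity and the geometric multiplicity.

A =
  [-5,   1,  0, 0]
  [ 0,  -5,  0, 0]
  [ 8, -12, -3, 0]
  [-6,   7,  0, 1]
λ = -5: alg = 2, geom = 1; λ = -3: alg = 1, geom = 1; λ = 1: alg = 1, geom = 1

Step 1 — factor the characteristic polynomial to read off the algebraic multiplicities:
  χ_A(x) = (x - 1)*(x + 3)*(x + 5)^2

Step 2 — compute geometric multiplicities via the rank-nullity identity g(λ) = n − rank(A − λI):
  rank(A − (-5)·I) = 3, so dim ker(A − (-5)·I) = n − 3 = 1
  rank(A − (-3)·I) = 3, so dim ker(A − (-3)·I) = n − 3 = 1
  rank(A − (1)·I) = 3, so dim ker(A − (1)·I) = n − 3 = 1

Summary:
  λ = -5: algebraic multiplicity = 2, geometric multiplicity = 1
  λ = -3: algebraic multiplicity = 1, geometric multiplicity = 1
  λ = 1: algebraic multiplicity = 1, geometric multiplicity = 1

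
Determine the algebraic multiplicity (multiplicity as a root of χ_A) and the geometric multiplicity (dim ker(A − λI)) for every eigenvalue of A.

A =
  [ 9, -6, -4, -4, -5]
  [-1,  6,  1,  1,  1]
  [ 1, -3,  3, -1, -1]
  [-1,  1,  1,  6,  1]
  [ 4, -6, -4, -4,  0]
λ = 4: alg = 1, geom = 1; λ = 5: alg = 4, geom = 2

Step 1 — factor the characteristic polynomial to read off the algebraic multiplicities:
  χ_A(x) = (x - 5)^4*(x - 4)

Step 2 — compute geometric multiplicities via the rank-nullity identity g(λ) = n − rank(A − λI):
  rank(A − (4)·I) = 4, so dim ker(A − (4)·I) = n − 4 = 1
  rank(A − (5)·I) = 3, so dim ker(A − (5)·I) = n − 3 = 2

Summary:
  λ = 4: algebraic multiplicity = 1, geometric multiplicity = 1
  λ = 5: algebraic multiplicity = 4, geometric multiplicity = 2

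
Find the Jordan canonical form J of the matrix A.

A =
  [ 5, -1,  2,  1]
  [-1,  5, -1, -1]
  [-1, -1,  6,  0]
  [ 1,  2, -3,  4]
J_2(5) ⊕ J_2(5)

The characteristic polynomial is
  det(x·I − A) = x^4 - 20*x^3 + 150*x^2 - 500*x + 625 = (x - 5)^4

Eigenvalues and multiplicities (the geometric multiplicity of λ is n − rank(A − λI), which equals the number of Jordan blocks for λ):
  λ = 5: algebraic multiplicity = 4, geometric multiplicity = 2

Determining the block sizes for each eigenvalue:
  λ = 5: with am = 4 and gm = 2, the partition is not yet determined (e.g. several partitions of 4 into 2 parts exist). Let N = A − (5)·I. Computing rank(N^1) = 2, rank(N^2) = 0; the number of blocks of size ≥ j is rank(N^{j−1}) − rank(N^j), giving [2, 2]. So we have 2 block(s) of size 2 → block sizes [2, 2]

Assembling the blocks gives a Jordan form
J =
  [5, 1, 0, 0]
  [0, 5, 0, 0]
  [0, 0, 5, 1]
  [0, 0, 0, 5]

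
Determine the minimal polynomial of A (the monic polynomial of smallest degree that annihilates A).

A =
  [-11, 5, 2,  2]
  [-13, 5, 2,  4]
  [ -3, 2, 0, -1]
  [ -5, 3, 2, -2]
x^2 + 4*x + 4

The characteristic polynomial is χ_A(x) = (x + 2)^4, so the eigenvalues are known. The minimal polynomial is
  m_A(x) = Π_λ (x − λ)^{k_λ}
where k_λ is the size of the *largest* Jordan block for λ (equivalently, the smallest k with (A − λI)^k v = 0 for every generalised eigenvector v of λ).

  λ = -2: largest Jordan block has size 2, contributing (x + 2)^2

So m_A(x) = (x + 2)^2 = x^2 + 4*x + 4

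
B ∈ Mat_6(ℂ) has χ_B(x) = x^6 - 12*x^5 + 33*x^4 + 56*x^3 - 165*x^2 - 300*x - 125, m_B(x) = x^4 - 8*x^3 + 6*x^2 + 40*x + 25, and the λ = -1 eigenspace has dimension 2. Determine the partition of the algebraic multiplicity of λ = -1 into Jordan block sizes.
Block sizes for λ = -1: [2, 1]

Step 1 — from the characteristic polynomial, algebraic multiplicity of λ = -1 is 3. From dim ker(B − (-1)·I) = 2, there are exactly 2 Jordan blocks for λ = -1.
Step 2 — from the minimal polynomial, the factor (x + 1)^2 tells us the largest block for λ = -1 has size 2.
Step 3 — with total size 3, 2 blocks, and largest block 2, the block sizes (in nonincreasing order) are [2, 1].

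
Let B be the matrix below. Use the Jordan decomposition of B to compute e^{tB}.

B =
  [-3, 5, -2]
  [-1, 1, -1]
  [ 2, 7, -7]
e^{tB} =
  [-9*t^2*exp(-3*t)/2 + exp(-3*t), 3*t^2*exp(-3*t) + 5*t*exp(-3*t), 3*t^2*exp(-3*t)/2 - 2*t*exp(-3*t)]
  [-3*t^2*exp(-3*t) - t*exp(-3*t), 2*t^2*exp(-3*t) + 4*t*exp(-3*t) + exp(-3*t), t^2*exp(-3*t) - t*exp(-3*t)]
  [-15*t^2*exp(-3*t)/2 + 2*t*exp(-3*t), 5*t^2*exp(-3*t) + 7*t*exp(-3*t), 5*t^2*exp(-3*t)/2 - 4*t*exp(-3*t) + exp(-3*t)]

Strategy: write B = P · J · P⁻¹ where J is a Jordan canonical form, so e^{tB} = P · e^{tJ} · P⁻¹, and e^{tJ} can be computed block-by-block.

B has Jordan form
J =
  [-3,  1,  0]
  [ 0, -3,  1]
  [ 0,  0, -3]
(up to reordering of blocks).

Per-block formulas:
  For a 3×3 Jordan block J_3(-3): exp(t · J_3(-3)) = e^(-3t)·(I + t·N + (t^2/2)·N^2), where N is the 3×3 nilpotent shift.

After assembling e^{tJ} and conjugating by P, we get:

e^{tB} =
  [-9*t^2*exp(-3*t)/2 + exp(-3*t), 3*t^2*exp(-3*t) + 5*t*exp(-3*t), 3*t^2*exp(-3*t)/2 - 2*t*exp(-3*t)]
  [-3*t^2*exp(-3*t) - t*exp(-3*t), 2*t^2*exp(-3*t) + 4*t*exp(-3*t) + exp(-3*t), t^2*exp(-3*t) - t*exp(-3*t)]
  [-15*t^2*exp(-3*t)/2 + 2*t*exp(-3*t), 5*t^2*exp(-3*t) + 7*t*exp(-3*t), 5*t^2*exp(-3*t)/2 - 4*t*exp(-3*t) + exp(-3*t)]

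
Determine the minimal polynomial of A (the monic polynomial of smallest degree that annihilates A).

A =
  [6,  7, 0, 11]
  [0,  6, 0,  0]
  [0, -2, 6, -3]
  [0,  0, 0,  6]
x^2 - 12*x + 36

The characteristic polynomial is χ_A(x) = (x - 6)^4, so the eigenvalues are known. The minimal polynomial is
  m_A(x) = Π_λ (x − λ)^{k_λ}
where k_λ is the size of the *largest* Jordan block for λ (equivalently, the smallest k with (A − λI)^k v = 0 for every generalised eigenvector v of λ).

  λ = 6: largest Jordan block has size 2, contributing (x − 6)^2

So m_A(x) = (x - 6)^2 = x^2 - 12*x + 36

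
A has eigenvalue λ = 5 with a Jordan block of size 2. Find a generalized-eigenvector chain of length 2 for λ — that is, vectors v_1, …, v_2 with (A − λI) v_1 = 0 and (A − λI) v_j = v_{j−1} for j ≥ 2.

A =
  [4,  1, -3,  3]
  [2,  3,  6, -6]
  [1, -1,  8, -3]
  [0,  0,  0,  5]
A Jordan chain for λ = 5 of length 2:
v_1 = (-1, 2, 1, 0)ᵀ
v_2 = (1, 0, 0, 0)ᵀ

Let N = A − (5)·I. We want v_2 with N^2 v_2 = 0 but N^1 v_2 ≠ 0; then v_{j-1} := N · v_j for j = 2, …, 2.

Pick v_2 = (1, 0, 0, 0)ᵀ.
Then v_1 = N · v_2 = (-1, 2, 1, 0)ᵀ.

Sanity check: (A − (5)·I) v_1 = (0, 0, 0, 0)ᵀ = 0. ✓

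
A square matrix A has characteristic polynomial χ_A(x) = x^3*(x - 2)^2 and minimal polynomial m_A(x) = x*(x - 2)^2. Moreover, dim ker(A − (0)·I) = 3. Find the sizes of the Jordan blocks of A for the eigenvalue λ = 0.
Block sizes for λ = 0: [1, 1, 1]

Step 1 — from the characteristic polynomial, algebraic multiplicity of λ = 0 is 3. From dim ker(A − (0)·I) = 3, there are exactly 3 Jordan blocks for λ = 0.
Step 2 — from the minimal polynomial, the factor (x − 0) tells us the largest block for λ = 0 has size 1.
Step 3 — with total size 3, 3 blocks, and largest block 1, the block sizes (in nonincreasing order) are [1, 1, 1].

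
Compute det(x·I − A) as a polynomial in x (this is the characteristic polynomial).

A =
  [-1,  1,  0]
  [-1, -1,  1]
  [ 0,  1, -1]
x^3 + 3*x^2 + 3*x + 1

Expanding det(x·I − A) (e.g. by cofactor expansion or by noting that A is similar to its Jordan form J, which has the same characteristic polynomial as A) gives
  χ_A(x) = x^3 + 3*x^2 + 3*x + 1
which factors as (x + 1)^3. The eigenvalues (with algebraic multiplicities) are λ = -1 with multiplicity 3.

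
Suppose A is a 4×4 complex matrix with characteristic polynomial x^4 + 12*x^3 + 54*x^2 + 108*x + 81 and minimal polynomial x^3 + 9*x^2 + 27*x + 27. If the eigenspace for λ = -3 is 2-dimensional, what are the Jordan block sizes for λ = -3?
Block sizes for λ = -3: [3, 1]

Step 1 — from the characteristic polynomial, algebraic multiplicity of λ = -3 is 4. From dim ker(A − (-3)·I) = 2, there are exactly 2 Jordan blocks for λ = -3.
Step 2 — from the minimal polynomial, the factor (x + 3)^3 tells us the largest block for λ = -3 has size 3.
Step 3 — with total size 4, 2 blocks, and largest block 3, the block sizes (in nonincreasing order) are [3, 1].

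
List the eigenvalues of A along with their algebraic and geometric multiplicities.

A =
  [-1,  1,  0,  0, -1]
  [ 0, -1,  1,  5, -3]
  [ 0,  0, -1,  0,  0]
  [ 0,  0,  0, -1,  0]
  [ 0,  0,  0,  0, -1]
λ = -1: alg = 5, geom = 3

Step 1 — factor the characteristic polynomial to read off the algebraic multiplicities:
  χ_A(x) = (x + 1)^5

Step 2 — compute geometric multiplicities via the rank-nullity identity g(λ) = n − rank(A − λI):
  rank(A − (-1)·I) = 2, so dim ker(A − (-1)·I) = n − 2 = 3

Summary:
  λ = -1: algebraic multiplicity = 5, geometric multiplicity = 3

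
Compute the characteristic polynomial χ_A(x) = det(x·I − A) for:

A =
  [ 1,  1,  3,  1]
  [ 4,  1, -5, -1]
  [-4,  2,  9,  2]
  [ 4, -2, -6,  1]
x^4 - 12*x^3 + 54*x^2 - 108*x + 81

Expanding det(x·I − A) (e.g. by cofactor expansion or by noting that A is similar to its Jordan form J, which has the same characteristic polynomial as A) gives
  χ_A(x) = x^4 - 12*x^3 + 54*x^2 - 108*x + 81
which factors as (x - 3)^4. The eigenvalues (with algebraic multiplicities) are λ = 3 with multiplicity 4.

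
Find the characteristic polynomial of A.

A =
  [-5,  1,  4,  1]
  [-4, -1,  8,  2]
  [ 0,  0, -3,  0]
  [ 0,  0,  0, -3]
x^4 + 12*x^3 + 54*x^2 + 108*x + 81

Expanding det(x·I − A) (e.g. by cofactor expansion or by noting that A is similar to its Jordan form J, which has the same characteristic polynomial as A) gives
  χ_A(x) = x^4 + 12*x^3 + 54*x^2 + 108*x + 81
which factors as (x + 3)^4. The eigenvalues (with algebraic multiplicities) are λ = -3 with multiplicity 4.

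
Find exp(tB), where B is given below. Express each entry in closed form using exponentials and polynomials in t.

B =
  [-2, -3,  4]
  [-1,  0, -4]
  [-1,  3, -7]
e^{tB} =
  [t*exp(-3*t) + exp(-3*t), -3*t*exp(-3*t), 4*t*exp(-3*t)]
  [-t*exp(-3*t), 3*t*exp(-3*t) + exp(-3*t), -4*t*exp(-3*t)]
  [-t*exp(-3*t), 3*t*exp(-3*t), -4*t*exp(-3*t) + exp(-3*t)]

Strategy: write B = P · J · P⁻¹ where J is a Jordan canonical form, so e^{tB} = P · e^{tJ} · P⁻¹, and e^{tJ} can be computed block-by-block.

B has Jordan form
J =
  [-3,  1,  0]
  [ 0, -3,  0]
  [ 0,  0, -3]
(up to reordering of blocks).

Per-block formulas:
  For a 2×2 Jordan block J_2(-3): exp(t · J_2(-3)) = e^(-3t)·(I + t·N), where N is the 2×2 nilpotent shift.
  For a 1×1 block at λ = -3: exp(t · [-3]) = [e^(-3t)].

After assembling e^{tJ} and conjugating by P, we get:

e^{tB} =
  [t*exp(-3*t) + exp(-3*t), -3*t*exp(-3*t), 4*t*exp(-3*t)]
  [-t*exp(-3*t), 3*t*exp(-3*t) + exp(-3*t), -4*t*exp(-3*t)]
  [-t*exp(-3*t), 3*t*exp(-3*t), -4*t*exp(-3*t) + exp(-3*t)]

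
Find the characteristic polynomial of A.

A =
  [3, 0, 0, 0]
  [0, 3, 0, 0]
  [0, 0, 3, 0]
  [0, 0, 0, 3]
x^4 - 12*x^3 + 54*x^2 - 108*x + 81

Expanding det(x·I − A) (e.g. by cofactor expansion or by noting that A is similar to its Jordan form J, which has the same characteristic polynomial as A) gives
  χ_A(x) = x^4 - 12*x^3 + 54*x^2 - 108*x + 81
which factors as (x - 3)^4. The eigenvalues (with algebraic multiplicities) are λ = 3 with multiplicity 4.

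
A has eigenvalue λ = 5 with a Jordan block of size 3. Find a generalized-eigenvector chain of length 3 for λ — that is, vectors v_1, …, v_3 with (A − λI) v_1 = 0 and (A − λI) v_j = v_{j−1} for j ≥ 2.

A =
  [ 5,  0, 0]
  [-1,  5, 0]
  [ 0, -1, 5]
A Jordan chain for λ = 5 of length 3:
v_1 = (0, 0, 1)ᵀ
v_2 = (0, -1, 0)ᵀ
v_3 = (1, 0, 0)ᵀ

Let N = A − (5)·I. We want v_3 with N^3 v_3 = 0 but N^2 v_3 ≠ 0; then v_{j-1} := N · v_j for j = 3, …, 2.

Pick v_3 = (1, 0, 0)ᵀ.
Then v_2 = N · v_3 = (0, -1, 0)ᵀ.
Then v_1 = N · v_2 = (0, 0, 1)ᵀ.

Sanity check: (A − (5)·I) v_1 = (0, 0, 0)ᵀ = 0. ✓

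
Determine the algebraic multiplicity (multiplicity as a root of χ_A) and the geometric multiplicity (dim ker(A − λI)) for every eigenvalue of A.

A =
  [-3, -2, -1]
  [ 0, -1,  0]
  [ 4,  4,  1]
λ = -1: alg = 3, geom = 2

Step 1 — factor the characteristic polynomial to read off the algebraic multiplicities:
  χ_A(x) = (x + 1)^3

Step 2 — compute geometric multiplicities via the rank-nullity identity g(λ) = n − rank(A − λI):
  rank(A − (-1)·I) = 1, so dim ker(A − (-1)·I) = n − 1 = 2

Summary:
  λ = -1: algebraic multiplicity = 3, geometric multiplicity = 2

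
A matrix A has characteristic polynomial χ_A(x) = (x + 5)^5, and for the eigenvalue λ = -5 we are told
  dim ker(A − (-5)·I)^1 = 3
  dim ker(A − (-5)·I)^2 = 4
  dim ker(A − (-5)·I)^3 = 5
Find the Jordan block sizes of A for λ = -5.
Block sizes for λ = -5: [3, 1, 1]

From the dimensions of kernels of powers, the number of Jordan blocks of size at least j is d_j − d_{j−1} where d_j = dim ker(N^j) (with d_0 = 0). Computing the differences gives [3, 1, 1].
The number of blocks of size exactly k is (#blocks of size ≥ k) − (#blocks of size ≥ k + 1), so the partition is: 2 block(s) of size 1, 1 block(s) of size 3.
In nonincreasing order the block sizes are [3, 1, 1].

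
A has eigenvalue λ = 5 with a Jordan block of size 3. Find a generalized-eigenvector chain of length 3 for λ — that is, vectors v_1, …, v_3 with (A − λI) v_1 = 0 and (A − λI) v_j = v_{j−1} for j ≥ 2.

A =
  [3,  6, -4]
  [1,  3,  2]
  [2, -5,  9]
A Jordan chain for λ = 5 of length 3:
v_1 = (2, 0, -1)ᵀ
v_2 = (-2, 1, 2)ᵀ
v_3 = (1, 0, 0)ᵀ

Let N = A − (5)·I. We want v_3 with N^3 v_3 = 0 but N^2 v_3 ≠ 0; then v_{j-1} := N · v_j for j = 3, …, 2.

Pick v_3 = (1, 0, 0)ᵀ.
Then v_2 = N · v_3 = (-2, 1, 2)ᵀ.
Then v_1 = N · v_2 = (2, 0, -1)ᵀ.

Sanity check: (A − (5)·I) v_1 = (0, 0, 0)ᵀ = 0. ✓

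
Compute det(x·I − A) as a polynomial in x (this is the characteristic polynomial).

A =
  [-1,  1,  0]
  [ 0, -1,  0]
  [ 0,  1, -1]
x^3 + 3*x^2 + 3*x + 1

Expanding det(x·I − A) (e.g. by cofactor expansion or by noting that A is similar to its Jordan form J, which has the same characteristic polynomial as A) gives
  χ_A(x) = x^3 + 3*x^2 + 3*x + 1
which factors as (x + 1)^3. The eigenvalues (with algebraic multiplicities) are λ = -1 with multiplicity 3.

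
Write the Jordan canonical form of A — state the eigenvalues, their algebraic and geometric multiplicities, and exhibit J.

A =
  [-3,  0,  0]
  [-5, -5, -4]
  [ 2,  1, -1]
J_3(-3)

The characteristic polynomial is
  det(x·I − A) = x^3 + 9*x^2 + 27*x + 27 = (x + 3)^3

Eigenvalues and multiplicities (the geometric multiplicity of λ is n − rank(A − λI), which equals the number of Jordan blocks for λ):
  λ = -3: algebraic multiplicity = 3, geometric multiplicity = 1

Determining the block sizes for each eigenvalue:
  λ = -3: one block (gm = 1), so the single block has size am = 3 → block sizes [3]

Assembling the blocks gives a Jordan form
J =
  [-3,  1,  0]
  [ 0, -3,  1]
  [ 0,  0, -3]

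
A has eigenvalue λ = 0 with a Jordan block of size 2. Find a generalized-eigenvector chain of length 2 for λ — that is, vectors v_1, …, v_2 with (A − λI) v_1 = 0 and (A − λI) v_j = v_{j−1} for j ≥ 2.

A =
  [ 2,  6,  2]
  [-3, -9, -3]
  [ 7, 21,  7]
A Jordan chain for λ = 0 of length 2:
v_1 = (2, -3, 7)ᵀ
v_2 = (1, 0, 0)ᵀ

Let N = A − (0)·I. We want v_2 with N^2 v_2 = 0 but N^1 v_2 ≠ 0; then v_{j-1} := N · v_j for j = 2, …, 2.

Pick v_2 = (1, 0, 0)ᵀ.
Then v_1 = N · v_2 = (2, -3, 7)ᵀ.

Sanity check: (A − (0)·I) v_1 = (0, 0, 0)ᵀ = 0. ✓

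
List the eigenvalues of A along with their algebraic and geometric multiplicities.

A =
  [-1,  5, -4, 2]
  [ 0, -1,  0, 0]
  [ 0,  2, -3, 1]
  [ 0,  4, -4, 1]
λ = -1: alg = 4, geom = 2

Step 1 — factor the characteristic polynomial to read off the algebraic multiplicities:
  χ_A(x) = (x + 1)^4

Step 2 — compute geometric multiplicities via the rank-nullity identity g(λ) = n − rank(A − λI):
  rank(A − (-1)·I) = 2, so dim ker(A − (-1)·I) = n − 2 = 2

Summary:
  λ = -1: algebraic multiplicity = 4, geometric multiplicity = 2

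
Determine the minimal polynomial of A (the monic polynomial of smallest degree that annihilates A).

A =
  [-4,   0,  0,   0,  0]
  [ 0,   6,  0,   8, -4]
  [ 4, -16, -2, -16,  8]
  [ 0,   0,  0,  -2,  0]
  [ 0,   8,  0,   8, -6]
x^3 + 4*x^2 - 4*x - 16

The characteristic polynomial is χ_A(x) = (x - 2)*(x + 2)^3*(x + 4), so the eigenvalues are known. The minimal polynomial is
  m_A(x) = Π_λ (x − λ)^{k_λ}
where k_λ is the size of the *largest* Jordan block for λ (equivalently, the smallest k with (A − λI)^k v = 0 for every generalised eigenvector v of λ).

  λ = -4: largest Jordan block has size 1, contributing (x + 4)
  λ = -2: largest Jordan block has size 1, contributing (x + 2)
  λ = 2: largest Jordan block has size 1, contributing (x − 2)

So m_A(x) = (x - 2)*(x + 2)*(x + 4) = x^3 + 4*x^2 - 4*x - 16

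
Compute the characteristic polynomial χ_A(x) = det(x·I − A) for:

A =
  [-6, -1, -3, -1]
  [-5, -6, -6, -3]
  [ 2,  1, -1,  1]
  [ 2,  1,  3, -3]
x^4 + 16*x^3 + 96*x^2 + 256*x + 256

Expanding det(x·I − A) (e.g. by cofactor expansion or by noting that A is similar to its Jordan form J, which has the same characteristic polynomial as A) gives
  χ_A(x) = x^4 + 16*x^3 + 96*x^2 + 256*x + 256
which factors as (x + 4)^4. The eigenvalues (with algebraic multiplicities) are λ = -4 with multiplicity 4.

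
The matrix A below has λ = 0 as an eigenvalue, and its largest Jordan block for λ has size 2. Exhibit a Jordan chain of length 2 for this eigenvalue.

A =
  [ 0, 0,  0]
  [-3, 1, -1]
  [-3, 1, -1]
A Jordan chain for λ = 0 of length 2:
v_1 = (0, -3, -3)ᵀ
v_2 = (1, 0, 0)ᵀ

Let N = A − (0)·I. We want v_2 with N^2 v_2 = 0 but N^1 v_2 ≠ 0; then v_{j-1} := N · v_j for j = 2, …, 2.

Pick v_2 = (1, 0, 0)ᵀ.
Then v_1 = N · v_2 = (0, -3, -3)ᵀ.

Sanity check: (A − (0)·I) v_1 = (0, 0, 0)ᵀ = 0. ✓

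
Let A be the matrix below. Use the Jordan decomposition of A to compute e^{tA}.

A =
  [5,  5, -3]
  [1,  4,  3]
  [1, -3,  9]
e^{tA} =
  [3*t^2*exp(6*t)/2 - t*exp(6*t) + exp(6*t), -3*t^2*exp(6*t) + 5*t*exp(6*t), 9*t^2*exp(6*t)/2 - 3*t*exp(6*t)]
  [t*exp(6*t), -2*t*exp(6*t) + exp(6*t), 3*t*exp(6*t)]
  [-t^2*exp(6*t)/2 + t*exp(6*t), t^2*exp(6*t) - 3*t*exp(6*t), -3*t^2*exp(6*t)/2 + 3*t*exp(6*t) + exp(6*t)]

Strategy: write A = P · J · P⁻¹ where J is a Jordan canonical form, so e^{tA} = P · e^{tJ} · P⁻¹, and e^{tJ} can be computed block-by-block.

A has Jordan form
J =
  [6, 1, 0]
  [0, 6, 1]
  [0, 0, 6]
(up to reordering of blocks).

Per-block formulas:
  For a 3×3 Jordan block J_3(6): exp(t · J_3(6)) = e^(6t)·(I + t·N + (t^2/2)·N^2), where N is the 3×3 nilpotent shift.

After assembling e^{tJ} and conjugating by P, we get:

e^{tA} =
  [3*t^2*exp(6*t)/2 - t*exp(6*t) + exp(6*t), -3*t^2*exp(6*t) + 5*t*exp(6*t), 9*t^2*exp(6*t)/2 - 3*t*exp(6*t)]
  [t*exp(6*t), -2*t*exp(6*t) + exp(6*t), 3*t*exp(6*t)]
  [-t^2*exp(6*t)/2 + t*exp(6*t), t^2*exp(6*t) - 3*t*exp(6*t), -3*t^2*exp(6*t)/2 + 3*t*exp(6*t) + exp(6*t)]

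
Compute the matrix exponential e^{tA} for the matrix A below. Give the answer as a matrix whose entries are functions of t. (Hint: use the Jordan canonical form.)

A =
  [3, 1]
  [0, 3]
e^{tA} =
  [exp(3*t), t*exp(3*t)]
  [0, exp(3*t)]

Strategy: write A = P · J · P⁻¹ where J is a Jordan canonical form, so e^{tA} = P · e^{tJ} · P⁻¹, and e^{tJ} can be computed block-by-block.

A has Jordan form
J =
  [3, 1]
  [0, 3]
(up to reordering of blocks).

Per-block formulas:
  For a 2×2 Jordan block J_2(3): exp(t · J_2(3)) = e^(3t)·(I + t·N), where N is the 2×2 nilpotent shift.

After assembling e^{tJ} and conjugating by P, we get:

e^{tA} =
  [exp(3*t), t*exp(3*t)]
  [0, exp(3*t)]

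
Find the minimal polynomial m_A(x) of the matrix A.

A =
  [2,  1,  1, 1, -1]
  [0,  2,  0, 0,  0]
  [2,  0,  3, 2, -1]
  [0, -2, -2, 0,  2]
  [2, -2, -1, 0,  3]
x^2 - 4*x + 4

The characteristic polynomial is χ_A(x) = (x - 2)^5, so the eigenvalues are known. The minimal polynomial is
  m_A(x) = Π_λ (x − λ)^{k_λ}
where k_λ is the size of the *largest* Jordan block for λ (equivalently, the smallest k with (A − λI)^k v = 0 for every generalised eigenvector v of λ).

  λ = 2: largest Jordan block has size 2, contributing (x − 2)^2

So m_A(x) = (x - 2)^2 = x^2 - 4*x + 4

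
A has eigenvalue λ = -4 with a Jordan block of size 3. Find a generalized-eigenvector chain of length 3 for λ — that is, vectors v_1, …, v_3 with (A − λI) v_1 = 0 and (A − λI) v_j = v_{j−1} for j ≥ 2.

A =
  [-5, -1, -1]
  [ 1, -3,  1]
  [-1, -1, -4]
A Jordan chain for λ = -4 of length 3:
v_1 = (1, -1, 0)ᵀ
v_2 = (-1, 1, -1)ᵀ
v_3 = (1, 0, 0)ᵀ

Let N = A − (-4)·I. We want v_3 with N^3 v_3 = 0 but N^2 v_3 ≠ 0; then v_{j-1} := N · v_j for j = 3, …, 2.

Pick v_3 = (1, 0, 0)ᵀ.
Then v_2 = N · v_3 = (-1, 1, -1)ᵀ.
Then v_1 = N · v_2 = (1, -1, 0)ᵀ.

Sanity check: (A − (-4)·I) v_1 = (0, 0, 0)ᵀ = 0. ✓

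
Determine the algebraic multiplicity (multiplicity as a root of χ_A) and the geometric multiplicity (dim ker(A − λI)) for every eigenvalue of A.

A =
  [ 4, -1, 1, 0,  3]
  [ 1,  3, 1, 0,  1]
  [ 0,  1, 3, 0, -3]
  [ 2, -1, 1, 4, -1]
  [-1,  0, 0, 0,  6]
λ = 4: alg = 5, geom = 3

Step 1 — factor the characteristic polynomial to read off the algebraic multiplicities:
  χ_A(x) = (x - 4)^5

Step 2 — compute geometric multiplicities via the rank-nullity identity g(λ) = n − rank(A − λI):
  rank(A − (4)·I) = 2, so dim ker(A − (4)·I) = n − 2 = 3

Summary:
  λ = 4: algebraic multiplicity = 5, geometric multiplicity = 3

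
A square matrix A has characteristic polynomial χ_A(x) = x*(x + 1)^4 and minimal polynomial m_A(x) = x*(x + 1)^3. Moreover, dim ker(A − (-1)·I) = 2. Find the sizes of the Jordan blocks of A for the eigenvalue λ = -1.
Block sizes for λ = -1: [3, 1]

Step 1 — from the characteristic polynomial, algebraic multiplicity of λ = -1 is 4. From dim ker(A − (-1)·I) = 2, there are exactly 2 Jordan blocks for λ = -1.
Step 2 — from the minimal polynomial, the factor (x + 1)^3 tells us the largest block for λ = -1 has size 3.
Step 3 — with total size 4, 2 blocks, and largest block 3, the block sizes (in nonincreasing order) are [3, 1].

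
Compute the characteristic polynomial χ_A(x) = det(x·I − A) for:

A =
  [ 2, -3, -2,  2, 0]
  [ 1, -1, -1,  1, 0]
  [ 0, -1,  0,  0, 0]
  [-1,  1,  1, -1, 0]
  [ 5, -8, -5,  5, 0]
x^5

Expanding det(x·I − A) (e.g. by cofactor expansion or by noting that A is similar to its Jordan form J, which has the same characteristic polynomial as A) gives
  χ_A(x) = x^5
which factors as x^5. The eigenvalues (with algebraic multiplicities) are λ = 0 with multiplicity 5.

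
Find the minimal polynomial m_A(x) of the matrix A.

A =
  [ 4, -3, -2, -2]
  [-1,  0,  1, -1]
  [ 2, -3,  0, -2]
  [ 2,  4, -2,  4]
x^3 - 6*x^2 + 12*x - 8

The characteristic polynomial is χ_A(x) = (x - 2)^4, so the eigenvalues are known. The minimal polynomial is
  m_A(x) = Π_λ (x − λ)^{k_λ}
where k_λ is the size of the *largest* Jordan block for λ (equivalently, the smallest k with (A − λI)^k v = 0 for every generalised eigenvector v of λ).

  λ = 2: largest Jordan block has size 3, contributing (x − 2)^3

So m_A(x) = (x - 2)^3 = x^3 - 6*x^2 + 12*x - 8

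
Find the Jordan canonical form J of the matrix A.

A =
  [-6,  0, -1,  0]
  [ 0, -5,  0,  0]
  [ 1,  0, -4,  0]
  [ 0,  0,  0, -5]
J_2(-5) ⊕ J_1(-5) ⊕ J_1(-5)

The characteristic polynomial is
  det(x·I − A) = x^4 + 20*x^3 + 150*x^2 + 500*x + 625 = (x + 5)^4

Eigenvalues and multiplicities (the geometric multiplicity of λ is n − rank(A − λI), which equals the number of Jordan blocks for λ):
  λ = -5: algebraic multiplicity = 4, geometric multiplicity = 3

Determining the block sizes for each eigenvalue:
  λ = -5: 3 blocks summing to 4 forces exactly one block of size 2 and the rest size 1 → block sizes [2, 1, 1]

Assembling the blocks gives a Jordan form
J =
  [-5,  1,  0,  0]
  [ 0, -5,  0,  0]
  [ 0,  0, -5,  0]
  [ 0,  0,  0, -5]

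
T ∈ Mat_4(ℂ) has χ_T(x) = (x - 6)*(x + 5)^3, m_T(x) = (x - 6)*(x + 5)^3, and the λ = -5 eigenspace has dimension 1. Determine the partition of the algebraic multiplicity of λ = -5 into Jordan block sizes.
Block sizes for λ = -5: [3]

Step 1 — from the characteristic polynomial, algebraic multiplicity of λ = -5 is 3. From dim ker(T − (-5)·I) = 1, there are exactly 1 Jordan blocks for λ = -5.
Step 2 — from the minimal polynomial, the factor (x + 5)^3 tells us the largest block for λ = -5 has size 3.
Step 3 — with total size 3, 1 blocks, and largest block 3, the block sizes (in nonincreasing order) are [3].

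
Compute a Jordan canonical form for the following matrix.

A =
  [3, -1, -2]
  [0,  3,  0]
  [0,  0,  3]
J_2(3) ⊕ J_1(3)

The characteristic polynomial is
  det(x·I − A) = x^3 - 9*x^2 + 27*x - 27 = (x - 3)^3

Eigenvalues and multiplicities (the geometric multiplicity of λ is n − rank(A − λI), which equals the number of Jordan blocks for λ):
  λ = 3: algebraic multiplicity = 3, geometric multiplicity = 2

Determining the block sizes for each eigenvalue:
  λ = 3: 2 blocks summing to 3 forces exactly one block of size 2 and the rest size 1 → block sizes [2, 1]

Assembling the blocks gives a Jordan form
J =
  [3, 1, 0]
  [0, 3, 0]
  [0, 0, 3]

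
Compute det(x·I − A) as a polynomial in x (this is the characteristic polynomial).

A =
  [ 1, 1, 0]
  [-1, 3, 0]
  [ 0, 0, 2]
x^3 - 6*x^2 + 12*x - 8

Expanding det(x·I − A) (e.g. by cofactor expansion or by noting that A is similar to its Jordan form J, which has the same characteristic polynomial as A) gives
  χ_A(x) = x^3 - 6*x^2 + 12*x - 8
which factors as (x - 2)^3. The eigenvalues (with algebraic multiplicities) are λ = 2 with multiplicity 3.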